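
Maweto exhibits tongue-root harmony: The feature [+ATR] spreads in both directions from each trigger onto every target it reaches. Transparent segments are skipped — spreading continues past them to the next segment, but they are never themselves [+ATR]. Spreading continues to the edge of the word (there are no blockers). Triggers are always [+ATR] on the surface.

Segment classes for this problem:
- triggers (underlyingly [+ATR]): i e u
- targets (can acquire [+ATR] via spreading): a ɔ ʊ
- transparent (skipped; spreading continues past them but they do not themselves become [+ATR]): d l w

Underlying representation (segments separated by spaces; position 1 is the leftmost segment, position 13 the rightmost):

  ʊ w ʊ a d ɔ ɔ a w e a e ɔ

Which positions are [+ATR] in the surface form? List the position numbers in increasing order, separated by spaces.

1 3 4 6 7 8 10 11 12 13

From /e/ at 10 rightward: 11 /a/ → [+ATR]; 12 /e/ is itself a trigger — this domain ends here.
From /e/ at 10 leftward: 9 /w/ transparent; 8 /a/ → [+ATR]; 7 /ɔ/ → [+ATR]; 6 /ɔ/ → [+ATR]; 5 /d/ transparent; 4 /a/ → [+ATR]; 3 /ʊ/ → [+ATR]; 2 /w/ transparent; 1 /ʊ/ → [+ATR]; word edge.
From /e/ at 12 rightward: 13 /ɔ/ → [+ATR]; word edge.
From /e/ at 12 leftward: 11 /a/ → [+ATR]; 10 /e/ is itself a trigger — this domain ends here.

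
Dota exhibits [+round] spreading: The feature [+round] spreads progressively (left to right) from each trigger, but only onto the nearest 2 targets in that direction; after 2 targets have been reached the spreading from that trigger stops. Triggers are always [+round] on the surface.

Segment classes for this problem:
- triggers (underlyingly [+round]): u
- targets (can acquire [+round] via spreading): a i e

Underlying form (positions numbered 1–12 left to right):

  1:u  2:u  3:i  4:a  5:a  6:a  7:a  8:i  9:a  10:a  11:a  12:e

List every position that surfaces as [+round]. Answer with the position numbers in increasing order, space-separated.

From /u/ at 1 rightward: 2 /u/ is itself a trigger — this domain ends here.
From /u/ at 2 rightward: 3 /i/ → [+round]; 4 /a/ → [+round]; bound reached.
Targets with no active source: positions 5 6 7 8 9 10 11 12 stay [-round].

1 2 3 4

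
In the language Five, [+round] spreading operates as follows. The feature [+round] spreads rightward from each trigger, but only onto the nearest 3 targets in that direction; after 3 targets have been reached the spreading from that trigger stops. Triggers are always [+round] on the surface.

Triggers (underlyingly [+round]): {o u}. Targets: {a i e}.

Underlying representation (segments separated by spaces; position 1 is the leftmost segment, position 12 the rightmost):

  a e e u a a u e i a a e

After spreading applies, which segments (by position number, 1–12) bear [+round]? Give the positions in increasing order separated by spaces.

From /u/ at 4 rightward: 5 /a/ → [+round]; 6 /a/ → [+round]; 7 /u/ is itself a trigger — this domain ends here.
From /u/ at 7 rightward: 8 /e/ → [+round]; 9 /i/ → [+round]; 10 /a/ → [+round]; bound reached.
Targets with no active source: positions 1 2 3 11 12 stay [-round].

4 5 6 7 8 9 10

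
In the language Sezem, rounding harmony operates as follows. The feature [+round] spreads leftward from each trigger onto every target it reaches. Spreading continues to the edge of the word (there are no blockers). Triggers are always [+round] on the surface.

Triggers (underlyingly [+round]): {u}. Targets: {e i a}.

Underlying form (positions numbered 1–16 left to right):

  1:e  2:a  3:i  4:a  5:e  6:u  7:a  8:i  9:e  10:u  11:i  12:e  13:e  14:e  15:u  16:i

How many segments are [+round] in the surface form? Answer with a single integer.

15

From /u/ at 6 leftward: 5 /e/ → [+round]; 4 /a/ → [+round]; 3 /i/ → [+round]; 2 /a/ → [+round]; 1 /e/ → [+round]; word edge.
From /u/ at 10 leftward: 9 /e/ → [+round]; 8 /i/ → [+round]; 7 /a/ → [+round]; 6 /u/ is itself a trigger — this domain ends here.
From /u/ at 15 leftward: 14 /e/ → [+round]; 13 /e/ → [+round]; 12 /e/ → [+round]; 11 /i/ → [+round]; 10 /u/ is itself a trigger — this domain ends here.
Target with no active source: position 16 stays [-round].
[+round] positions on the surface: 1 2 3 4 5 6 7 8 9 10 11 12 13 14 15.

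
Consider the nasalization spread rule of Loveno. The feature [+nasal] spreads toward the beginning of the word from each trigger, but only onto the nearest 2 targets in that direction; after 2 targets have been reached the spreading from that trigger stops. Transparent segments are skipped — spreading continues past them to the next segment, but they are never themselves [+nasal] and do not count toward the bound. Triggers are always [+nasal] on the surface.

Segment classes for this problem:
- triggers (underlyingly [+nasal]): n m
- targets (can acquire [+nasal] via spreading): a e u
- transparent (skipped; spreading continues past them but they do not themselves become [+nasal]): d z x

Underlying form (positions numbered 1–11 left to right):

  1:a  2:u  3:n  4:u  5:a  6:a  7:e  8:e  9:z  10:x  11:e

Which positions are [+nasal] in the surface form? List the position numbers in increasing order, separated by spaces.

From /n/ at 3 leftward: 2 /u/ → [+nasal]; 1 /a/ → [+nasal]; bound reached.
Targets with no active source: positions 4 5 6 7 8 11 stay [-nasal].

1 2 3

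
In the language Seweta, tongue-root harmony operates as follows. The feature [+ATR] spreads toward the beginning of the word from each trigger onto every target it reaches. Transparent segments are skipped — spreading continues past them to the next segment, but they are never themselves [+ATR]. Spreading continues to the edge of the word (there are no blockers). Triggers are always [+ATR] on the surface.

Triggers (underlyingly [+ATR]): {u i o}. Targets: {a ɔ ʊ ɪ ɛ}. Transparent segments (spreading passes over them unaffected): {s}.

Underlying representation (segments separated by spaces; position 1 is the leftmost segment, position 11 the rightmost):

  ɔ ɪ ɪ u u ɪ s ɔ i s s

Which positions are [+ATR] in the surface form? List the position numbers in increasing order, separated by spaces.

From /u/ at 4 leftward: 3 /ɪ/ → [+ATR]; 2 /ɪ/ → [+ATR]; 1 /ɔ/ → [+ATR]; word edge.
From /u/ at 5 leftward: 4 /u/ is itself a trigger — this domain ends here.
From /i/ at 9 leftward: 8 /ɔ/ → [+ATR]; 7 /s/ transparent; 6 /ɪ/ → [+ATR]; 5 /u/ is itself a trigger — this domain ends here.

1 2 3 4 5 6 8 9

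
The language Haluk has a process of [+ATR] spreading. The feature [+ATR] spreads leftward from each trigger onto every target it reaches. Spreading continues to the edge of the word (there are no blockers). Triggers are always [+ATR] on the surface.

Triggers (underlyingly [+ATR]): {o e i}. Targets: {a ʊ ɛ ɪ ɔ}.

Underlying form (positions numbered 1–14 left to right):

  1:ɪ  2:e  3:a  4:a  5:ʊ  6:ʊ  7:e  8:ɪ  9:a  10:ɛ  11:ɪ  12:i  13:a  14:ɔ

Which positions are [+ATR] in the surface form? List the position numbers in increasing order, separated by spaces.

1 2 3 4 5 6 7 8 9 10 11 12

From /e/ at 2 leftward: 1 /ɪ/ → [+ATR]; word edge.
From /e/ at 7 leftward: 6 /ʊ/ → [+ATR]; 5 /ʊ/ → [+ATR]; 4 /a/ → [+ATR]; 3 /a/ → [+ATR]; 2 /e/ is itself a trigger — this domain ends here.
From /i/ at 12 leftward: 11 /ɪ/ → [+ATR]; 10 /ɛ/ → [+ATR]; 9 /a/ → [+ATR]; 8 /ɪ/ → [+ATR]; 7 /e/ is itself a trigger — this domain ends here.
Targets with no active source: positions 13 14 stay [-ATR].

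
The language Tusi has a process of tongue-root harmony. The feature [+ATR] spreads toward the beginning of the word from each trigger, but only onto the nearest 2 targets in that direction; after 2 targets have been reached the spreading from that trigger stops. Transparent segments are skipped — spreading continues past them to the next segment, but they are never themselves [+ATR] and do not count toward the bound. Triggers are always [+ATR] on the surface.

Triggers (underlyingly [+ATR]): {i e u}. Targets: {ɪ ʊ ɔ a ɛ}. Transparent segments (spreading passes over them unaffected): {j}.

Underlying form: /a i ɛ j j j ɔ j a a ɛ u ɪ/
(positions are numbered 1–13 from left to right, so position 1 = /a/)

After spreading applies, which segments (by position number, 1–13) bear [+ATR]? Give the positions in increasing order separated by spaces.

From /i/ at 2 leftward: 1 /a/ → [+ATR]; word edge.
From /u/ at 12 leftward: 11 /ɛ/ → [+ATR]; 10 /a/ → [+ATR]; bound reached.
Targets with no active source: positions 3 7 9 13 stay [-ATR].

1 2 10 11 12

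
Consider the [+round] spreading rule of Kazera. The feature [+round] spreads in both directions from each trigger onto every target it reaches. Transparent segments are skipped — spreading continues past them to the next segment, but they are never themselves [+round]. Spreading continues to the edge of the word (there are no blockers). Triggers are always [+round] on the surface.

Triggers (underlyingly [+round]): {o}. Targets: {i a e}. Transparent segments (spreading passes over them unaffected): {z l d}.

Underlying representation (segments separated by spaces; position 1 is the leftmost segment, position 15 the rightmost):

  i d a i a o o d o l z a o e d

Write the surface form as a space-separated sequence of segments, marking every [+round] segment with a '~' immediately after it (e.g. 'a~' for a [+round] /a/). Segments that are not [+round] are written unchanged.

i~ d a~ i~ a~ o~ o~ d o~ l z a~ o~ e~ d

From /o/ at 6 rightward: 7 /o/ is itself a trigger — this domain ends here.
From /o/ at 6 leftward: 5 /a/ → [+round]; 4 /i/ → [+round]; 3 /a/ → [+round]; 2 /d/ transparent; 1 /i/ → [+round]; word edge.
From /o/ at 7 rightward: 8 /d/ transparent; 9 /o/ is itself a trigger — this domain ends here.
From /o/ at 7 leftward: 6 /o/ is itself a trigger — this domain ends here.
From /o/ at 9 rightward: 10 /l/ transparent; 11 /z/ transparent; 12 /a/ → [+round]; 13 /o/ is itself a trigger — this domain ends here.
From /o/ at 9 leftward: 8 /d/ transparent; 7 /o/ is itself a trigger — this domain ends here.
From /o/ at 13 rightward: 14 /e/ → [+round]; 15 /d/ transparent; word edge.
From /o/ at 13 leftward: 12 /a/ → [+round]; 11 /z/ transparent; 10 /l/ transparent; 9 /o/ is itself a trigger — this domain ends here.
[+round] positions on the surface: 1 3 4 5 6 7 9 12 13 14.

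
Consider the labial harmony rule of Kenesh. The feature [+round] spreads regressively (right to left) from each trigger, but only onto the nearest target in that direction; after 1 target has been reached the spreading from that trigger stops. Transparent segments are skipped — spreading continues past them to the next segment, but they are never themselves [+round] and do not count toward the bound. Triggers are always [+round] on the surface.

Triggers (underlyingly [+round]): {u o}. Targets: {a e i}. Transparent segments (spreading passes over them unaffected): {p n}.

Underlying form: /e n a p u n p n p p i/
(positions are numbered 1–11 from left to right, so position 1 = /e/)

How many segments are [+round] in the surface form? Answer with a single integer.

From /u/ at 5 leftward: 4 /p/ transparent; 3 /a/ → [+round]; bound reached.
Targets with no active source: positions 1 11 stay [-round].
[+round] positions on the surface: 3 5.

2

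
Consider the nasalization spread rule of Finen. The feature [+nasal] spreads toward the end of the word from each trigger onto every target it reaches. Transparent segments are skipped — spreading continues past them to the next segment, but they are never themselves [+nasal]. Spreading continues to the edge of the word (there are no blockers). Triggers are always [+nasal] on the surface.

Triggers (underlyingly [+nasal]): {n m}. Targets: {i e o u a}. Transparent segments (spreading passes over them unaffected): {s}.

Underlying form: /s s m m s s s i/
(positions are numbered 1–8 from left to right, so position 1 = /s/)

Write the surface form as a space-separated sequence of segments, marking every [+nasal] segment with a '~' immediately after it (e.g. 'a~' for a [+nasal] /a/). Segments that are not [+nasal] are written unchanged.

s s m~ m~ s s s i~

From /m/ at 3 rightward: 4 /m/ is itself a trigger — this domain ends here.
From /m/ at 4 rightward: 5 /s/ transparent; 6 /s/ transparent; 7 /s/ transparent; 8 /i/ → [+nasal]; word edge.
[+nasal] positions on the surface: 3 4 8.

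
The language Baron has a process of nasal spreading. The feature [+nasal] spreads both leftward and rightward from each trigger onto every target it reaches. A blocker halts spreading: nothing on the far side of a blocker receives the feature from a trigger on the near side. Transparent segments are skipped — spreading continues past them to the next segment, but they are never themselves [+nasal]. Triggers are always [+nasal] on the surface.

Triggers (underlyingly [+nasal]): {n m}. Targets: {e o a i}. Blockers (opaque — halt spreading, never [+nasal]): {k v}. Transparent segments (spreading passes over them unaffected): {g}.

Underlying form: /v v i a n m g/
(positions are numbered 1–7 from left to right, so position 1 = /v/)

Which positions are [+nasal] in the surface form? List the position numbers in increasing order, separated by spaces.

From /n/ at 5 rightward: 6 /m/ is itself a trigger — this domain ends here.
From /n/ at 5 leftward: 4 /a/ → [+nasal]; 3 /i/ → [+nasal]; 2 /v/ blocks.
From /m/ at 6 rightward: 7 /g/ transparent; word edge.
From /m/ at 6 leftward: 5 /n/ is itself a trigger — this domain ends here.

3 4 5 6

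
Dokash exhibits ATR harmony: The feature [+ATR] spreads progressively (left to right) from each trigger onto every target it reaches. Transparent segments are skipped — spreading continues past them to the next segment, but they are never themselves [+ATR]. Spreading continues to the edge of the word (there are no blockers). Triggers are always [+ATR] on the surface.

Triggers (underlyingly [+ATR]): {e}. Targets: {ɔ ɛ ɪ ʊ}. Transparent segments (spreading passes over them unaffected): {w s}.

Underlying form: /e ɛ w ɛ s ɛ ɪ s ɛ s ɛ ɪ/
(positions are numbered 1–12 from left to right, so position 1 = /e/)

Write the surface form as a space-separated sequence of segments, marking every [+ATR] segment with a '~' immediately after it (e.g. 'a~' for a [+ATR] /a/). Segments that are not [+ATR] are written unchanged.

From /e/ at 1 rightward: 2 /ɛ/ → [+ATR]; 3 /w/ transparent; 4 /ɛ/ → [+ATR]; 5 /s/ transparent; 6 /ɛ/ → [+ATR]; 7 /ɪ/ → [+ATR]; 8 /s/ transparent; 9 /ɛ/ → [+ATR]; 10 /s/ transparent; 11 /ɛ/ → [+ATR]; 12 /ɪ/ → [+ATR]; word edge.
[+ATR] positions on the surface: 1 2 4 6 7 9 11 12.

e~ ɛ~ w ɛ~ s ɛ~ ɪ~ s ɛ~ s ɛ~ ɪ~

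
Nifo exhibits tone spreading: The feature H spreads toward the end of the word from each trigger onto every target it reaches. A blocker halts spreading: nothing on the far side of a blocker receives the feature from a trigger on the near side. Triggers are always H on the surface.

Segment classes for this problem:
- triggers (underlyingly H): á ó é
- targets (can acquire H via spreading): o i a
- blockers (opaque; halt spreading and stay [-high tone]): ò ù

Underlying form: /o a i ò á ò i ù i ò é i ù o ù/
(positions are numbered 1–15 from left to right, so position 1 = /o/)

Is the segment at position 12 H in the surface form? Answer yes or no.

From /á/ at 5 rightward: 6 /ò/ blocks.
From /é/ at 11 rightward: 12 /i/ → H; 13 /ù/ blocks.
Targets with no active source: positions 1 2 3 7 9 14 stay [-high tone].
H positions on the surface: 5 11 12.

yes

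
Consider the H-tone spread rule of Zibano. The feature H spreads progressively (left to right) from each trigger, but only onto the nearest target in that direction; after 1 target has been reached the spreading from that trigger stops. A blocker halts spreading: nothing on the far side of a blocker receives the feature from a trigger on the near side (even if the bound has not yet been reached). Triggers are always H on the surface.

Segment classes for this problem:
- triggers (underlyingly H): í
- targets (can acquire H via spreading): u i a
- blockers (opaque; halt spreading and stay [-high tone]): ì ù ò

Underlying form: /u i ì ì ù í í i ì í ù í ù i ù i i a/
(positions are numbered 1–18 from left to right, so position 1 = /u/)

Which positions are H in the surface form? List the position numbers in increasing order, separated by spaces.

6 7 8 10 12

From /í/ at 6 rightward: 7 /í/ is itself a trigger — this domain ends here.
From /í/ at 7 rightward: 8 /i/ → H; bound reached.
From /í/ at 10 rightward: 11 /ù/ blocks.
From /í/ at 12 rightward: 13 /ù/ blocks.
Targets with no active source: positions 1 2 14 16 17 18 stay [-high tone].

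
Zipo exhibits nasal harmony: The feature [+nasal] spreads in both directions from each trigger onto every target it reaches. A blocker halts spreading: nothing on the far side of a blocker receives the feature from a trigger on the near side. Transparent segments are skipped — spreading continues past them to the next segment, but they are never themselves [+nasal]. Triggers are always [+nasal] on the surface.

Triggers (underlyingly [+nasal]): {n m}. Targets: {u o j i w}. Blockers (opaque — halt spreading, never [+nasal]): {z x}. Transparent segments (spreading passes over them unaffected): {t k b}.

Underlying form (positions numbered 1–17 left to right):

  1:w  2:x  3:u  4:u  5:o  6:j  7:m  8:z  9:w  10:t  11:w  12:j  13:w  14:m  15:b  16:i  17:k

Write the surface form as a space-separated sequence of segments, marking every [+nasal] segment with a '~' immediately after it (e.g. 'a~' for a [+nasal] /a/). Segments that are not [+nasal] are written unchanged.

From /m/ at 7 rightward: 8 /z/ blocks.
From /m/ at 7 leftward: 6 /j/ → [+nasal]; 5 /o/ → [+nasal]; 4 /u/ → [+nasal]; 3 /u/ → [+nasal]; 2 /x/ blocks.
From /m/ at 14 rightward: 15 /b/ transparent; 16 /i/ → [+nasal]; 17 /k/ transparent; word edge.
From /m/ at 14 leftward: 13 /w/ → [+nasal]; 12 /j/ → [+nasal]; 11 /w/ → [+nasal]; 10 /t/ transparent; 9 /w/ → [+nasal]; 8 /z/ blocks.
Target with no active source: position 1 stays [-nasal].
[+nasal] positions on the surface: 3 4 5 6 7 9 11 12 13 14 16.

w x u~ u~ o~ j~ m~ z w~ t w~ j~ w~ m~ b i~ k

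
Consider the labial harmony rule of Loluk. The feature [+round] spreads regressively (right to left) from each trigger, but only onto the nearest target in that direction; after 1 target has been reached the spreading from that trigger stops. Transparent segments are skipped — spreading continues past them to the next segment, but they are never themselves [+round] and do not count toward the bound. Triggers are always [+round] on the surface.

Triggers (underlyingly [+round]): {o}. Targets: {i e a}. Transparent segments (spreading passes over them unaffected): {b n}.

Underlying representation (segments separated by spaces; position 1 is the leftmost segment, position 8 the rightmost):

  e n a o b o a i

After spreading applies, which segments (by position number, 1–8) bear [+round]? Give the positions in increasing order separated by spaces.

From /o/ at 4 leftward: 3 /a/ → [+round]; bound reached.
From /o/ at 6 leftward: 5 /b/ transparent; 4 /o/ is itself a trigger — this domain ends here.
Targets with no active source: positions 1 7 8 stay [-round].

3 4 6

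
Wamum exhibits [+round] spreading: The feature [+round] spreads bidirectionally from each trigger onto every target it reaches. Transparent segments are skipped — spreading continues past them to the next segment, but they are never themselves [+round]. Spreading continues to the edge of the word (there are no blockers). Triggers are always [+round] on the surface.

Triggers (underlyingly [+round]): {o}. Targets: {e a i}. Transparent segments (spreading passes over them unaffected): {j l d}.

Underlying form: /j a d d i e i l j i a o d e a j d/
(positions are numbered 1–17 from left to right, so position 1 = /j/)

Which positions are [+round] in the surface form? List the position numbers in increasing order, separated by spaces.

From /o/ at 12 rightward: 13 /d/ transparent; 14 /e/ → [+round]; 15 /a/ → [+round]; 16 /j/ transparent; 17 /d/ transparent; word edge.
From /o/ at 12 leftward: 11 /a/ → [+round]; 10 /i/ → [+round]; 9 /j/ transparent; 8 /l/ transparent; 7 /i/ → [+round]; 6 /e/ → [+round]; 5 /i/ → [+round]; 4 /d/ transparent; 3 /d/ transparent; 2 /a/ → [+round]; 1 /j/ transparent; word edge.

2 5 6 7 10 11 12 14 15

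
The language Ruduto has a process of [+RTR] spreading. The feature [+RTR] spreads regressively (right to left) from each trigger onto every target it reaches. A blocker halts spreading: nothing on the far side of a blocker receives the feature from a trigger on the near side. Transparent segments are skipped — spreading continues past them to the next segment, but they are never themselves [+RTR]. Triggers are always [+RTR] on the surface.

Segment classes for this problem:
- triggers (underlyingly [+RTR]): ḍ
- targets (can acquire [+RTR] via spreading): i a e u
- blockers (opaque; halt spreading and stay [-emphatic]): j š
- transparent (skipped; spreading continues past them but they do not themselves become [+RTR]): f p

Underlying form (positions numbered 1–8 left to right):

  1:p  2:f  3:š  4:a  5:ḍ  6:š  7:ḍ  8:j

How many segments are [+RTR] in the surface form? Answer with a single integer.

3

From /ḍ/ at 5 leftward: 4 /a/ → [+RTR]; 3 /š/ blocks.
From /ḍ/ at 7 leftward: 6 /š/ blocks.
[+RTR] positions on the surface: 4 5 7.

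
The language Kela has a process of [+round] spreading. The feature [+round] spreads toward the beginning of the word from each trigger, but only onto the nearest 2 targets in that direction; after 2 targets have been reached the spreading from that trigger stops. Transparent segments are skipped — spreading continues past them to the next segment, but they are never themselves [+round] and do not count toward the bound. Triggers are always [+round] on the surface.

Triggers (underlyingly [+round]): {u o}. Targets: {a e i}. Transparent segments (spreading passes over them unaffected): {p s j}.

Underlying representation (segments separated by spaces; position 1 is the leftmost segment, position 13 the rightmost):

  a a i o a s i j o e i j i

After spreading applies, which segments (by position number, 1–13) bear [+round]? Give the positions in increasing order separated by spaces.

From /o/ at 4 leftward: 3 /i/ → [+round]; 2 /a/ → [+round]; bound reached.
From /o/ at 9 leftward: 8 /j/ transparent; 7 /i/ → [+round]; 6 /s/ transparent; 5 /a/ → [+round]; bound reached.
Targets with no active source: positions 1 10 11 13 stay [-round].

2 3 4 5 7 9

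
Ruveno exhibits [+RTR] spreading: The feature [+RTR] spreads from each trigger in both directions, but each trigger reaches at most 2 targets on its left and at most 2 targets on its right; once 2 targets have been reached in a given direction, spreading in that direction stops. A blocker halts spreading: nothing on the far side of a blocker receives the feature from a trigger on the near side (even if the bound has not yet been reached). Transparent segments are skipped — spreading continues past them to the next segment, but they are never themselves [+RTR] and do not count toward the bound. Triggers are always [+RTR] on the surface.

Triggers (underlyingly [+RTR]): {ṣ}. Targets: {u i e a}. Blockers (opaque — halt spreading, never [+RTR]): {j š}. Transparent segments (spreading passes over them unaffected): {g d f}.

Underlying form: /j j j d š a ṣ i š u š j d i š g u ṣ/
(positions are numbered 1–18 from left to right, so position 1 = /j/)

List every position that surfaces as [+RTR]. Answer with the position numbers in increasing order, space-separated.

6 7 8 17 18

From /ṣ/ at 7 rightward: 8 /i/ → [+RTR]; 9 /š/ blocks.
From /ṣ/ at 7 leftward: 6 /a/ → [+RTR]; 5 /š/ blocks.
From /ṣ/ at 18 rightward: word edge.
From /ṣ/ at 18 leftward: 17 /u/ → [+RTR]; 16 /g/ transparent; 15 /š/ blocks.
Targets with no active source: positions 10 14 stay [-emphatic].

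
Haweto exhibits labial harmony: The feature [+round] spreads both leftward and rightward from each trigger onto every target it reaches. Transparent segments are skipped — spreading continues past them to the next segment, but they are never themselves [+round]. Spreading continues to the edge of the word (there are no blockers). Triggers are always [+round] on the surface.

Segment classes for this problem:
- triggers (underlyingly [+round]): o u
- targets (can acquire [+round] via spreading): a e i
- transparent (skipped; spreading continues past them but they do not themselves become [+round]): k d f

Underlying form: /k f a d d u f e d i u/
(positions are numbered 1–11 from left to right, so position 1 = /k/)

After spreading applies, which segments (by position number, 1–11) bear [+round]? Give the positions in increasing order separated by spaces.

From /u/ at 6 rightward: 7 /f/ transparent; 8 /e/ → [+round]; 9 /d/ transparent; 10 /i/ → [+round]; 11 /u/ is itself a trigger — this domain ends here.
From /u/ at 6 leftward: 5 /d/ transparent; 4 /d/ transparent; 3 /a/ → [+round]; 2 /f/ transparent; 1 /k/ transparent; word edge.
From /u/ at 11 rightward: word edge.
From /u/ at 11 leftward: 10 /i/ → [+round]; 9 /d/ transparent; 8 /e/ → [+round]; 7 /f/ transparent; 6 /u/ is itself a trigger — this domain ends here.

3 6 8 10 11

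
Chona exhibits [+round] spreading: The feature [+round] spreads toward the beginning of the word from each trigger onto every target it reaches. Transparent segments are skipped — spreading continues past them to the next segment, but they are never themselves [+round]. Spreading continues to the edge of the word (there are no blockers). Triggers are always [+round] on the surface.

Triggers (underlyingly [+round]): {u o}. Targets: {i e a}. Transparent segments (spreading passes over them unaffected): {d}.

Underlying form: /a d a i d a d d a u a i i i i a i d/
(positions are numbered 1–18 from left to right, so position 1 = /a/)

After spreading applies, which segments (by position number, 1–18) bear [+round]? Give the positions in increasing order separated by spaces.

1 3 4 6 9 10

From /u/ at 10 leftward: 9 /a/ → [+round]; 8 /d/ transparent; 7 /d/ transparent; 6 /a/ → [+round]; 5 /d/ transparent; 4 /i/ → [+round]; 3 /a/ → [+round]; 2 /d/ transparent; 1 /a/ → [+round]; word edge.
Targets with no active source: positions 11 12 13 14 15 16 17 stay [-round].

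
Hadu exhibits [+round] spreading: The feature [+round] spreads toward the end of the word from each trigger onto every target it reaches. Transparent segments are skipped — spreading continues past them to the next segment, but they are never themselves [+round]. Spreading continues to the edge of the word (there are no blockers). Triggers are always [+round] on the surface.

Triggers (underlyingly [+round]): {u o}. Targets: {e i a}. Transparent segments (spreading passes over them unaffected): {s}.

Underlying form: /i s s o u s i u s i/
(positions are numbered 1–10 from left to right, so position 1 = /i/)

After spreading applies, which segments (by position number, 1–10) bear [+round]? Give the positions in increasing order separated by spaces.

From /o/ at 4 rightward: 5 /u/ is itself a trigger — this domain ends here.
From /u/ at 5 rightward: 6 /s/ transparent; 7 /i/ → [+round]; 8 /u/ is itself a trigger — this domain ends here.
From /u/ at 8 rightward: 9 /s/ transparent; 10 /i/ → [+round]; word edge.
Target with no active source: position 1 stays [-round].

4 5 7 8 10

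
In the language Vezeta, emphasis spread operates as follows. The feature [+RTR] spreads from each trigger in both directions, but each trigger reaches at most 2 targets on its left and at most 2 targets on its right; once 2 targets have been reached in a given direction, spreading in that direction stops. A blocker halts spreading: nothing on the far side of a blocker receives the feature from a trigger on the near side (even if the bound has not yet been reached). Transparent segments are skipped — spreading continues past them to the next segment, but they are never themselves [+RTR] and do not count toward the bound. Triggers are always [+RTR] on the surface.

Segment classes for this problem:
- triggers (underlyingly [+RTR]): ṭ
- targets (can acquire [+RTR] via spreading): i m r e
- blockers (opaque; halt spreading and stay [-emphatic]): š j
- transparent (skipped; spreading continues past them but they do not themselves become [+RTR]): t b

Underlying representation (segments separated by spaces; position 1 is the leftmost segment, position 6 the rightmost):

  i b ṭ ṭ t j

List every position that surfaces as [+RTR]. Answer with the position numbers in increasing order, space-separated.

From /ṭ/ at 3 rightward: 4 /ṭ/ is itself a trigger — this domain ends here.
From /ṭ/ at 3 leftward: 2 /b/ transparent; 1 /i/ → [+RTR]; word edge.
From /ṭ/ at 4 rightward: 5 /t/ transparent; 6 /j/ blocks.
From /ṭ/ at 4 leftward: 3 /ṭ/ is itself a trigger — this domain ends here.

1 3 4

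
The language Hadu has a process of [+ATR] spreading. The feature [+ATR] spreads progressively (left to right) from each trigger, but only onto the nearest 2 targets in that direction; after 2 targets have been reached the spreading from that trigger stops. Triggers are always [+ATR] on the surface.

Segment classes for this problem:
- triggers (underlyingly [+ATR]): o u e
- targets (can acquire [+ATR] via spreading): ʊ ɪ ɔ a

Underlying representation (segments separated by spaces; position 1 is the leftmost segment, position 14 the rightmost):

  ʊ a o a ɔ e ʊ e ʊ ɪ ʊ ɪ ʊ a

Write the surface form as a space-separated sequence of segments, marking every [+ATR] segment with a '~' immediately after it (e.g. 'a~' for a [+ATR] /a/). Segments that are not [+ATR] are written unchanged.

From /o/ at 3 rightward: 4 /a/ → [+ATR]; 5 /ɔ/ → [+ATR]; bound reached.
From /e/ at 6 rightward: 7 /ʊ/ → [+ATR]; 8 /e/ is itself a trigger — this domain ends here.
From /e/ at 8 rightward: 9 /ʊ/ → [+ATR]; 10 /ɪ/ → [+ATR]; bound reached.
Targets with no active source: positions 1 2 11 12 13 14 stay [-ATR].
[+ATR] positions on the surface: 3 4 5 6 7 8 9 10.

ʊ a o~ a~ ɔ~ e~ ʊ~ e~ ʊ~ ɪ~ ʊ ɪ ʊ a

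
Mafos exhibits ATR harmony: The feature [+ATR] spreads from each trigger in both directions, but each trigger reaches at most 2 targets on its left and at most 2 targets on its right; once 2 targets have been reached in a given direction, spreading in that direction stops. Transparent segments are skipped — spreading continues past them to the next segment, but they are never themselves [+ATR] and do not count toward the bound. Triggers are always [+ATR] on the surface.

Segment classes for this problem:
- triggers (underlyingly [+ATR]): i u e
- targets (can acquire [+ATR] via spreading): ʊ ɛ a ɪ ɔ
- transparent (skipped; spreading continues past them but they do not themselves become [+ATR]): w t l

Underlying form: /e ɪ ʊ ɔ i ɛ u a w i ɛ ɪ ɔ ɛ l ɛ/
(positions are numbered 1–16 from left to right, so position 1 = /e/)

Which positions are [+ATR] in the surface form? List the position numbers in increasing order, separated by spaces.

1 2 3 4 5 6 7 8 10 11 12

From /e/ at 1 rightward: 2 /ɪ/ → [+ATR]; 3 /ʊ/ → [+ATR]; bound reached.
From /e/ at 1 leftward: word edge.
From /i/ at 5 rightward: 6 /ɛ/ → [+ATR]; 7 /u/ is itself a trigger — this domain ends here.
From /i/ at 5 leftward: 4 /ɔ/ → [+ATR]; 3 /ʊ/ → [+ATR]; bound reached.
From /u/ at 7 rightward: 8 /a/ → [+ATR]; 9 /w/ transparent; 10 /i/ is itself a trigger — this domain ends here.
From /u/ at 7 leftward: 6 /ɛ/ → [+ATR]; 5 /i/ is itself a trigger — this domain ends here.
From /i/ at 10 rightward: 11 /ɛ/ → [+ATR]; 12 /ɪ/ → [+ATR]; bound reached.
From /i/ at 10 leftward: 9 /w/ transparent; 8 /a/ → [+ATR]; 7 /u/ is itself a trigger — this domain ends here.
Targets with no active source: positions 13 14 16 stay [-ATR].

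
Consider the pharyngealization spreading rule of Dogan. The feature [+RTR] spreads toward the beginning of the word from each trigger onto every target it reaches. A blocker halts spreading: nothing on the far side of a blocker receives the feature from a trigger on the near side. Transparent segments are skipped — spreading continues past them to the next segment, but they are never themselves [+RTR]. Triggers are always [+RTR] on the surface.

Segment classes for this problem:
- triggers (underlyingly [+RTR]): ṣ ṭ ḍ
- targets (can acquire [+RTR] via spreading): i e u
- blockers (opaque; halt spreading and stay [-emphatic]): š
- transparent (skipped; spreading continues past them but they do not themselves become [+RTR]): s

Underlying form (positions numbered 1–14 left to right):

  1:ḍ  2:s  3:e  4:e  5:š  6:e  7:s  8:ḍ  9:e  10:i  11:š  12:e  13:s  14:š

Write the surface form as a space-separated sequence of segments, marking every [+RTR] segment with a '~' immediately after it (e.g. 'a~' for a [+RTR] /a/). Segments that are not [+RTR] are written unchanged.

From /ḍ/ at 1 leftward: word edge.
From /ḍ/ at 8 leftward: 7 /s/ transparent; 6 /e/ → [+RTR]; 5 /š/ blocks.
Targets with no active source: positions 3 4 9 10 12 stay [-emphatic].
[+RTR] positions on the surface: 1 6 8.

ḍ~ s e e š e~ s ḍ~ e i š e s š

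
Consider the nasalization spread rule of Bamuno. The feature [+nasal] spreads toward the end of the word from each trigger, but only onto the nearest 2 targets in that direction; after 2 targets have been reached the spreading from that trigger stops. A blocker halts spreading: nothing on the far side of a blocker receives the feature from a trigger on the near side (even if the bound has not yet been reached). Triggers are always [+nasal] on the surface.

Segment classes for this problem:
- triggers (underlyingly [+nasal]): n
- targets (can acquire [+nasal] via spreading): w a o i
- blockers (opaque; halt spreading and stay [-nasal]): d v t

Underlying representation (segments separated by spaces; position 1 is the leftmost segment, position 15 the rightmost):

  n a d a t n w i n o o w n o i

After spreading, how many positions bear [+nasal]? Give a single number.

From /n/ at 1 rightward: 2 /a/ → [+nasal]; 3 /d/ blocks.
From /n/ at 6 rightward: 7 /w/ → [+nasal]; 8 /i/ → [+nasal]; bound reached.
From /n/ at 9 rightward: 10 /o/ → [+nasal]; 11 /o/ → [+nasal]; bound reached.
From /n/ at 13 rightward: 14 /o/ → [+nasal]; 15 /i/ → [+nasal]; bound reached.
Targets with no active source: positions 4 12 stay [-nasal].
[+nasal] positions on the surface: 1 2 6 7 8 9 10 11 13 14 15.

11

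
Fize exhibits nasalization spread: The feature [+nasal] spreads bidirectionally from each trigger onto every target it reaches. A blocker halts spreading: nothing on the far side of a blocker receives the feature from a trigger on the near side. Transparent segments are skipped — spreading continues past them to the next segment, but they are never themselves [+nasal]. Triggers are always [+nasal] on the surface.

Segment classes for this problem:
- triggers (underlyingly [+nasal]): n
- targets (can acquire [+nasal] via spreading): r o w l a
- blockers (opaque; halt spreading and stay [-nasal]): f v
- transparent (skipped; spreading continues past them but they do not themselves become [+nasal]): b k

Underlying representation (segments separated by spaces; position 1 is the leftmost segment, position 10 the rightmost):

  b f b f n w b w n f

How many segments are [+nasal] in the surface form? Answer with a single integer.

4

From /n/ at 5 rightward: 6 /w/ → [+nasal]; 7 /b/ transparent; 8 /w/ → [+nasal]; 9 /n/ is itself a trigger — this domain ends here.
From /n/ at 5 leftward: 4 /f/ blocks.
From /n/ at 9 rightward: 10 /f/ blocks.
From /n/ at 9 leftward: 8 /w/ → [+nasal]; 7 /b/ transparent; 6 /w/ → [+nasal]; 5 /n/ is itself a trigger — this domain ends here.
[+nasal] positions on the surface: 5 6 8 9.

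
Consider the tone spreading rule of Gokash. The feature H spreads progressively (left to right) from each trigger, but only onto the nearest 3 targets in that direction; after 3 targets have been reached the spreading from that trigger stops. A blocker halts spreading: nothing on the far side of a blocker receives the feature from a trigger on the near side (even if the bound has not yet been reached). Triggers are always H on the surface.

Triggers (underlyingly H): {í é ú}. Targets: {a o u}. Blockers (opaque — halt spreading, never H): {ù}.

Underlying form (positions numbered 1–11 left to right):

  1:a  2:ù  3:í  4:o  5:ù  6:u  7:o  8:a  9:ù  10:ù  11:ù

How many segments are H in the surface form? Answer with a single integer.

2

From /í/ at 3 rightward: 4 /o/ → H; 5 /ù/ blocks.
Targets with no active source: positions 1 6 7 8 stay [-high tone].
H positions on the surface: 3 4.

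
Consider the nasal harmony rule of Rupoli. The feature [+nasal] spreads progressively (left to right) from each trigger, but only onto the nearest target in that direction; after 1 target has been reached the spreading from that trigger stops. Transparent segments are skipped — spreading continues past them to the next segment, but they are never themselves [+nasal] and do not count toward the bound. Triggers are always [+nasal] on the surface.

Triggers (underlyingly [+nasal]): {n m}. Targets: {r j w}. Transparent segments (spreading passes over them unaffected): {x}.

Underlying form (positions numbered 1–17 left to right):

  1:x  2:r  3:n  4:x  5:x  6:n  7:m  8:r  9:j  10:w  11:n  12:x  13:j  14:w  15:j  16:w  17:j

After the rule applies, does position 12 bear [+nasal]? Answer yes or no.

no

From /n/ at 3 rightward: 4 /x/ transparent; 5 /x/ transparent; 6 /n/ is itself a trigger — this domain ends here.
From /n/ at 6 rightward: 7 /m/ is itself a trigger — this domain ends here.
From /m/ at 7 rightward: 8 /r/ → [+nasal]; bound reached.
From /n/ at 11 rightward: 12 /x/ transparent; 13 /j/ → [+nasal]; bound reached.
Targets with no active source: positions 2 9 10 14 15 16 17 stay [-nasal].
[+nasal] positions on the surface: 3 6 7 8 11 13.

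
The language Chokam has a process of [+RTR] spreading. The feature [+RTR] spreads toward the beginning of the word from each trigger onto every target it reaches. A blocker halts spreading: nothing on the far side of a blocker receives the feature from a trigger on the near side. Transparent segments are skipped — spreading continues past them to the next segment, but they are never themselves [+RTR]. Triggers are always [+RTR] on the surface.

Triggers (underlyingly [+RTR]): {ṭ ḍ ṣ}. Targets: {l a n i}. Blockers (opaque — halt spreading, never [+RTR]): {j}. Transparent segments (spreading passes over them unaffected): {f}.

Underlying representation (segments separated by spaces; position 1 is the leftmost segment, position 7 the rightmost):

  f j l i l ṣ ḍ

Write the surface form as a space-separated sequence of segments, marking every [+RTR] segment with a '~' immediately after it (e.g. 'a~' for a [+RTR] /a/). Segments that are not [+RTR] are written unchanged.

f j l~ i~ l~ ṣ~ ḍ~

From /ṣ/ at 6 leftward: 5 /l/ → [+RTR]; 4 /i/ → [+RTR]; 3 /l/ → [+RTR]; 2 /j/ blocks.
From /ḍ/ at 7 leftward: 6 /ṣ/ is itself a trigger — this domain ends here.
[+RTR] positions on the surface: 3 4 5 6 7.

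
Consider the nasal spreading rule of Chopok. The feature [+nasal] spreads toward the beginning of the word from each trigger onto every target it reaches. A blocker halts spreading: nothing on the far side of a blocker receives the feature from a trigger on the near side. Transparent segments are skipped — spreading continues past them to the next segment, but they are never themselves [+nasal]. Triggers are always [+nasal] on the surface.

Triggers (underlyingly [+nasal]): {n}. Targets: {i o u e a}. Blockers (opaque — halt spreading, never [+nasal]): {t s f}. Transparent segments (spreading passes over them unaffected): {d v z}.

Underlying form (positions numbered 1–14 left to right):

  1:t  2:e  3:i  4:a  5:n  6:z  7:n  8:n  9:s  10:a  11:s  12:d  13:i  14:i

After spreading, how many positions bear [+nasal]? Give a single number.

6

From /n/ at 5 leftward: 4 /a/ → [+nasal]; 3 /i/ → [+nasal]; 2 /e/ → [+nasal]; 1 /t/ blocks.
From /n/ at 7 leftward: 6 /z/ transparent; 5 /n/ is itself a trigger — this domain ends here.
From /n/ at 8 leftward: 7 /n/ is itself a trigger — this domain ends here.
Targets with no active source: positions 10 13 14 stay [-nasal].
[+nasal] positions on the surface: 2 3 4 5 7 8.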